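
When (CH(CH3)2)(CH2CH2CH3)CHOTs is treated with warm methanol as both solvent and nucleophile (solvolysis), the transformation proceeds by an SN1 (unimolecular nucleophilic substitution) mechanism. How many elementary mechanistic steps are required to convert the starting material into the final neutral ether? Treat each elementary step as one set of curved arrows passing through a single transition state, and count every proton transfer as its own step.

Step 1: Rate-determining heterolysis of the C–O bond gives TsO⁻ and a secondary carbocation.
Step 2: Carbocation rearrangement: a 1,2-hydride shift from the adjacent isopropyl carbon converts the initially-formed secondary cation into the more stable tertiary cation.
Step 3: Nucleophilic capture: the oxygen of CH3OH bonds to the cationic carbon, producing an oxonium-ion intermediate.
Step 4: Deprotonation of the oxonium oxygen by solvent methanol yields the neutral ether.
Total: 4 elementary steps.

4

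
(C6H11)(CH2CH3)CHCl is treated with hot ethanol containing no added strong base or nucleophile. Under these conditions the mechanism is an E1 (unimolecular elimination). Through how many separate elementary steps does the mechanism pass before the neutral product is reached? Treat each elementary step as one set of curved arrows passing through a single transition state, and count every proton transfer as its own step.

Step 1: Unassisted departure of Cl⁻ (taking the C–Cl bonding pair) generates a secondary carbocation.
Step 2: A 1,2-hydride shift from the adjacent cyclohexyl carbon moves the positive charge from the secondary centre to an adjacent carbon, generating a more stable tertiary carbocation.
Step 3: A weak base (an ethanol molecule from the solvent) removes a proton from a carbon adjacent to the cationic centre; the electrons of that C–H bond become the new π(C=C) bond, giving the alkene.
Total: 3 elementary steps.

3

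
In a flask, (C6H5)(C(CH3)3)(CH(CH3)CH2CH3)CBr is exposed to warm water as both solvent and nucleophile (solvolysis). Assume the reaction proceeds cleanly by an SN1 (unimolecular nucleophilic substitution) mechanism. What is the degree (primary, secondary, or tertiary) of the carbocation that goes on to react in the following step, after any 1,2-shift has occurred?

Step 1: Rate-determining heterolysis of the C–Br bond gives Br⁻ and a tertiary carbocation.
No single 1,2-shift to an adjacent carbon would give a more-substituted cation, so no rearrangement occurs.

tertiary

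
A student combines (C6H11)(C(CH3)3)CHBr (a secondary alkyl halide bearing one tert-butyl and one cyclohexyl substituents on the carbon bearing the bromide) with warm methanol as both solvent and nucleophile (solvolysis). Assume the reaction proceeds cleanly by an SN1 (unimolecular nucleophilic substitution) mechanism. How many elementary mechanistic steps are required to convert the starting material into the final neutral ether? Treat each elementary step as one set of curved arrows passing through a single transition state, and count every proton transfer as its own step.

Step 1: The C–Br bond breaks with both electrons going to the bromide; Br⁻ leaves and a secondary carbocation remains.
Step 2: A hydride (H with its bonding pair) migrates from the adjacent cyclohexyl carbon to the cationic centre — a 1,2-hydride shift — upgrading the secondary cation to a tertiary one.
Step 3: CH3OH donates an oxygen lone pair into the empty p orbital of the cation, giving a protonated ether (an oxonium ion).
Step 4: Deprotonation of the oxonium oxygen by solvent methanol yields the neutral ether.
Total: 4 elementary steps.

4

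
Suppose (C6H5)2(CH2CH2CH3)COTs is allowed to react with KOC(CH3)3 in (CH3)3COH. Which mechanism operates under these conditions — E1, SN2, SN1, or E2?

E2

Conditions: a strong/bulky base with a tertiary substrate bearing a β-hydrogen.
These conditions are the textbook signature of the E2 pathway.
A strong (often hindered) base removes a β-H in concert with loss of the leaving group — bimolecular elimination.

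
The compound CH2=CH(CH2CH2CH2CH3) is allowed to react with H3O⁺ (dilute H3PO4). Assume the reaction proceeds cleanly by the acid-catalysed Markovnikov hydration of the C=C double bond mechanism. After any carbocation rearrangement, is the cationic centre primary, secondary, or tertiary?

secondary

Step 1: Electrophilic addition begins with the π(C=C) electrons forming a bond to the proton of H3O⁺. Following Markovnikov's rule, the resulting cation is secondary. H2O is released.
No single 1,2-shift to an adjacent carbon would give a more-substituted cation, so no rearrangement occurs.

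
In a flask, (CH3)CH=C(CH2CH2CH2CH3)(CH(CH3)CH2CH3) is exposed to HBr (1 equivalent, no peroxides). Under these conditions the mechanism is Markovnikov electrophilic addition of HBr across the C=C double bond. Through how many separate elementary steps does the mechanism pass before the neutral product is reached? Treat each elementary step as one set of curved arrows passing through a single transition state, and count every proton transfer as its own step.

Step 1: Electrophilic addition begins with the π(C=C) electrons forming a bond to the proton of HBr. Following Markovnikov's rule, the resulting cation is tertiary. The H–Br bond breaks heterolytically, releasing Br⁻.
(No 1,2-shift: no single shift to an adjacent carbon would give a more stable cation.)
Step 2: The Br⁻ anion donates a lone pair to the carbocation, forming the new C–Br σ-bond and giving the neutral alkyl halide.
Total: 2 elementary steps.

2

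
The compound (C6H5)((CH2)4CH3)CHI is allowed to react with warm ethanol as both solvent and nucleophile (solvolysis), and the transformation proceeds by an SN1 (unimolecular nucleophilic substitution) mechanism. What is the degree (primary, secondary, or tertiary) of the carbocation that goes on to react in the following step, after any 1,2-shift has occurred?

Step 1: The C–I bond breaks with both electrons going to the iodide; I⁻ leaves and a secondary carbocation remains.
No single 1,2-shift to an adjacent carbon would give a more-substituted cation, so no rearrangement occurs.

secondary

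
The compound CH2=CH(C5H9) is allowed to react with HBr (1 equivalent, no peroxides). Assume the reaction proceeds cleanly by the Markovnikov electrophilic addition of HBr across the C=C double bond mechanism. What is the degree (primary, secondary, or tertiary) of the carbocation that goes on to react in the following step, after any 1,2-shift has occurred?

tertiary

Step 1: Electrophilic addition begins with the π(C=C) electrons forming a bond to the proton of HBr. Following Markovnikov's rule, the resulting cation is secondary. The H–Br bond breaks heterolytically, releasing Br⁻.
Step 2: A hydride (H with its bonding pair) migrates from the adjacent cyclopentyl carbon to the cationic centre — a 1,2-hydride shift — upgrading the secondary cation to a tertiary one.
The cation rearranges from secondary to tertiary via a 1,2-hydride shift from the adjacent cyclopentyl carbon; the tertiary cation is what reacts next.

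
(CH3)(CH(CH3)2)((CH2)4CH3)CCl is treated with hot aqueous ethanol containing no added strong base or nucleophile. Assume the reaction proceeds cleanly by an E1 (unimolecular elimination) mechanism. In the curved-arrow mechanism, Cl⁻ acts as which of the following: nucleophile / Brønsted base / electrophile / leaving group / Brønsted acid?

Step 1: Unassisted departure of Cl⁻ (taking the C–Cl bonding pair) generates a tertiary carbocation.
Cl⁻ departs with both electrons of the breaking σ-bond — that is the definition of a leaving group.

leaving group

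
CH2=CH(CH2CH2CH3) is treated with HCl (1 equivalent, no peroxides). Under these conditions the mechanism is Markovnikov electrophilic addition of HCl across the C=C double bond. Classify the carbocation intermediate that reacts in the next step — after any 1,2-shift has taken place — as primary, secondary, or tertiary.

secondary

Step 1: Electrophilic addition begins with the π(C=C) electrons forming a bond to the proton of HCl. Following Markovnikov's rule, the resulting cation is secondary. The H–Cl bond breaks heterolytically, releasing Cl⁻.
No single 1,2-shift to an adjacent carbon would give a more-substituted cation, so no rearrangement occurs.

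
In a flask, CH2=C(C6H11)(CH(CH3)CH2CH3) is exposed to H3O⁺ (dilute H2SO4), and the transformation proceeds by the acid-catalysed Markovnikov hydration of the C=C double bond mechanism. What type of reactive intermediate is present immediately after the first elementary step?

tertiary carbocation

Step 1: The π electrons of the C=C bond attack a proton of H3O⁺; Markovnikov addition places the new C–H on the less-substituted alkene carbon, so the positive charge ends up on the more-substituted carbon — a tertiary carbocation. H2O is released.
After step 1 the species present is a tertiary carbocation.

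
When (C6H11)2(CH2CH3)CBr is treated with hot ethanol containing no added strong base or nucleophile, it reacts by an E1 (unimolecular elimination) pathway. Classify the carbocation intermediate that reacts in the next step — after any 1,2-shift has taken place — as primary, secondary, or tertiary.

tertiary

Step 1: Rate-determining heterolysis of the C–Br bond gives Br⁻ and a tertiary carbocation.
No single 1,2-shift to an adjacent carbon would give a more-substituted cation, so no rearrangement occurs.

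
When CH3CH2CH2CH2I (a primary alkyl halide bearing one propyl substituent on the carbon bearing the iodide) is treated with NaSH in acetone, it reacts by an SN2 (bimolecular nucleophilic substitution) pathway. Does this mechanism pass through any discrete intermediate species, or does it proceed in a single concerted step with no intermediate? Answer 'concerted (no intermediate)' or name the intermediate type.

concerted (no intermediate)

Backside attack by HS⁻ on the carbon bearing the iodide: the new C–S bond forms as the C–I bond breaks, with Walden inversion at carbon.
All bond changes occur in one transition state; no discrete intermediate is formed.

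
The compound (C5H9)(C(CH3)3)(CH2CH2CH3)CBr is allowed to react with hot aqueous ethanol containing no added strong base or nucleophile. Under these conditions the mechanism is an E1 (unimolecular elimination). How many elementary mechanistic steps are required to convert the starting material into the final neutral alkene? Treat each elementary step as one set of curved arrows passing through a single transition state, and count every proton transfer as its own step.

2

Step 1: The C–Br bond breaks with both electrons going to the bromide; Br⁻ leaves and a tertiary carbocation remains.
(No 1,2-shift: no single shift to an adjacent carbon would give a more stable cation.)
Step 2: A water (or ethanol) molecule (solvent) deprotonates a β-carbon; as the C–H bond breaks, those electrons form the new alkene π bond.
Total: 2 elementary steps.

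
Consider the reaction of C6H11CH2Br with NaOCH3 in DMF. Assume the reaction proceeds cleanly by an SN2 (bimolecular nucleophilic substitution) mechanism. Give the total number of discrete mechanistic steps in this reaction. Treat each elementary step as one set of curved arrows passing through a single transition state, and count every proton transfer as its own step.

1

Step 1: Backside attack by CH3O⁻ on the carbon bearing the bromide: the new C–O bond forms as the C–Br bond breaks, with Walden inversion at carbon.
Total: 1 elementary step.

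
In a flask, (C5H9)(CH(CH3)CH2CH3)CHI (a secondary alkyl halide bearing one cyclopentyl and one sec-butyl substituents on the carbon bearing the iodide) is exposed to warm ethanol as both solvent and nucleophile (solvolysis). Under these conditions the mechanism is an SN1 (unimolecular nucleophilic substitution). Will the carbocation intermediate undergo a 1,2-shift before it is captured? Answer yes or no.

The first-formed carbocation is secondary.
The adjacent cyclopentyl carbon already bears 2 other carbon substituents and has a hydrogen to migrate; after a 1,2-hydride shift from that carbon the positive charge sits on a tertiary centre.
Tertiary is more stable than secondary, so the shift occurs.

yes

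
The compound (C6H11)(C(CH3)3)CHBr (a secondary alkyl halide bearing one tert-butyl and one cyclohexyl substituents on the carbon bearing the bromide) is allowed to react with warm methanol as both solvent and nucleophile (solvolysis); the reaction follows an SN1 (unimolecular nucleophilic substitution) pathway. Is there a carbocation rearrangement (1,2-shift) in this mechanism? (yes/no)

yes

The first-formed carbocation is secondary.
The adjacent cyclohexyl carbon already bears 2 other carbon substituents and has a hydrogen to migrate; after a 1,2-hydride shift from that carbon the positive charge sits on a tertiary centre.
Tertiary is more stable than secondary, so the shift occurs.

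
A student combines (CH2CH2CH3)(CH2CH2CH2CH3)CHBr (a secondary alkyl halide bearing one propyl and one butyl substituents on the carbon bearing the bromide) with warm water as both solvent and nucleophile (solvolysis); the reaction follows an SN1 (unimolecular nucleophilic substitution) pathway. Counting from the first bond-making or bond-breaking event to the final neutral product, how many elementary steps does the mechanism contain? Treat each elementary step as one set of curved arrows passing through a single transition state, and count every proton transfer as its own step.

Step 1: Ionisation: the C–Br σ-bond cleaves heterolytically; both bonding electrons depart with Br⁻, leaving a secondary carbocation at the α-carbon.
(No 1,2-shift: no single shift to an adjacent carbon would give a more stable cation.)
Step 2: H2O donates an oxygen lone pair into the empty p orbital of the cation, giving a protonated alcohol (an oxonium ion).
Step 3: Deprotonation of the oxonium oxygen by solvent water yields the neutral alcohol.
Total: 3 elementary steps.

3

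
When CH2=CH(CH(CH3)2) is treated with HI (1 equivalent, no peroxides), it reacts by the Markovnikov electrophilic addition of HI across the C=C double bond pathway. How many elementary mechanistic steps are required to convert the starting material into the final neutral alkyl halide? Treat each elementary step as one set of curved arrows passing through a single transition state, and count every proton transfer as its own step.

Step 1: The π electrons of the C=C bond attack a proton of HI; Markovnikov addition places the new C–H on the less-substituted alkene carbon, so the positive charge ends up on the more-substituted carbon — a secondary carbocation. The H–I bond breaks heterolytically, releasing I⁻.
Step 2: A hydride (H with its bonding pair) migrates from the adjacent isopropyl carbon to the cationic centre — a 1,2-hydride shift — upgrading the secondary cation to a tertiary one.
Step 3: Nucleophilic attack by I⁻ on the carbocation completes the addition, giving R–I.
Total: 3 elementary steps.

3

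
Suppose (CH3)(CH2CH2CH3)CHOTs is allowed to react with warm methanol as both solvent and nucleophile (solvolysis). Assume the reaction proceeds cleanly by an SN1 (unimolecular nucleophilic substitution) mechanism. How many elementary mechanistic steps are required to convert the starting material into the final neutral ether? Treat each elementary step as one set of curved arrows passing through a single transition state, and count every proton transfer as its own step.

Step 1: Rate-determining heterolysis of the C–O bond gives TsO⁻ and a secondary carbocation.
(No 1,2-shift: no single shift to an adjacent carbon would give a more stable cation.)
Step 2: CH3OH donates an oxygen lone pair into the empty p orbital of the cation, giving a protonated ether (an oxonium ion).
Step 3: Proton transfer from the O–H of the oxonium ion to a solvent molecule delivers the neutral ether.
Total: 3 elementary steps.

3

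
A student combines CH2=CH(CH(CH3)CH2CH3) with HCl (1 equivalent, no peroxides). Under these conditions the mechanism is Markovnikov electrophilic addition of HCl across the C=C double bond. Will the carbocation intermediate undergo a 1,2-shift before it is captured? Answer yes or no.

yes

The first-formed carbocation is secondary.
The adjacent sec-butyl carbon already bears 2 other carbon substituents and has a hydrogen to migrate; after a 1,2-hydride shift from that carbon the positive charge sits on a tertiary centre.
Tertiary is more stable than secondary, so the shift occurs.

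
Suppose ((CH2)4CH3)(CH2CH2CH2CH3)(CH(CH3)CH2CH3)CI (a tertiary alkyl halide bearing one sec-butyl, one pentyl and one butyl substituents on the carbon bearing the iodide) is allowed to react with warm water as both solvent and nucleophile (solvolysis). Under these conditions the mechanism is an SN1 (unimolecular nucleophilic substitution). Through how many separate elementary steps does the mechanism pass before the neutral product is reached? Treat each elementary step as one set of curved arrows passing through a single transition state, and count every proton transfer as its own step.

3

Step 1: The C–I bond breaks with both electrons going to the iodide; I⁻ leaves and a tertiary carbocation remains.
(No 1,2-shift: no single shift to an adjacent carbon would give a more stable cation.)
Step 2: H2O donates an oxygen lone pair into the empty p orbital of the cation, giving a protonated alcohol (an oxonium ion).
Step 3: A second solvent molecule removes the proton on oxygen, giving the neutral alcohol product.
Total: 3 elementary steps.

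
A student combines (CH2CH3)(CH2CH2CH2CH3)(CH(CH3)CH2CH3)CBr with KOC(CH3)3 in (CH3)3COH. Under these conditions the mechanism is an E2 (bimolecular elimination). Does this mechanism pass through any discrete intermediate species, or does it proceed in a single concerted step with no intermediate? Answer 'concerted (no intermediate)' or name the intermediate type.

concerted (no intermediate)

The strong base (CH3)3CO⁻ removes a β-hydrogen; in the same concerted event the electrons of the breaking C–H bond form the new π(C=C) bond and the C–Br σ-bond breaks, expelling Br⁻. Anti-periplanar geometry; one transition state.
All bond changes occur in one transition state; no discrete intermediate is formed.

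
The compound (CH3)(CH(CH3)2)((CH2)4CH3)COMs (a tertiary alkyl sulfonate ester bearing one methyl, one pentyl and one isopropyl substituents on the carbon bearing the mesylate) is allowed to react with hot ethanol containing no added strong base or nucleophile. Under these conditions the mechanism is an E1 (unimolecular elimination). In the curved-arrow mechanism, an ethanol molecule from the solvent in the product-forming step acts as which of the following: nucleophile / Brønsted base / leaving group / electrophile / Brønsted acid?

Step 2: A weak base (an ethanol molecule from the solvent) removes a proton from a carbon adjacent to the cationic centre; the electrons of that C–H bond become the new π(C=C) bond, giving the alkene.
An ethanol molecule from the solvent in the product-forming step accepts a proton in a proton-transfer step — a Brønsted base.

Brønsted base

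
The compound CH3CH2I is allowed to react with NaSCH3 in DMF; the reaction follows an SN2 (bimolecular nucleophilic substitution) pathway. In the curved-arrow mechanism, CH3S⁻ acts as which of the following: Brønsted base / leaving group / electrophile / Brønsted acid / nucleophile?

Step 1: CH3S⁻ attacks the back face of the α-carbon while I⁻ departs with the C–I bonding pair — a single concerted displacement through a pentacoordinate transition state.
CH3S⁻ donates an electron pair to form a new σ-bond to carbon — it is the nucleophile.

nucleophile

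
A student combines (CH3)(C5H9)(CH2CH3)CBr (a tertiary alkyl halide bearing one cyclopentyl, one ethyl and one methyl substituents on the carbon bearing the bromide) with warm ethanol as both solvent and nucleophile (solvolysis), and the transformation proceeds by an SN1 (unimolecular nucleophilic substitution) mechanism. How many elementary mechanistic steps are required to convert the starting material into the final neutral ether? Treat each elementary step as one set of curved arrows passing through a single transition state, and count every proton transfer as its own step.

Step 1: Rate-determining heterolysis of the C–Br bond gives Br⁻ and a tertiary carbocation.
(No 1,2-shift: no single shift to an adjacent carbon would give a more stable cation.)
Step 2: CH3CH2OH donates an oxygen lone pair into the empty p orbital of the cation, giving a protonated ether (an oxonium ion).
Step 3: Deprotonation of the oxonium oxygen by solvent ethanol yields the neutral ether.
Total: 3 elementary steps.

3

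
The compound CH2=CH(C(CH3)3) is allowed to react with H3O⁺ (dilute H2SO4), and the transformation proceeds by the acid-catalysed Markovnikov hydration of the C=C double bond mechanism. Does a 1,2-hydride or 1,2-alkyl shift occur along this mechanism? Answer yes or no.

yes

The first-formed carbocation is secondary.
The adjacent tert-butyl carbon has no hydrogen but bears methyl groups; migration of one methyl with its bonding pair (a 1,2-methyl shift) places the charge on a tertiary centre.
Tertiary is more stable than secondary, so the shift occurs.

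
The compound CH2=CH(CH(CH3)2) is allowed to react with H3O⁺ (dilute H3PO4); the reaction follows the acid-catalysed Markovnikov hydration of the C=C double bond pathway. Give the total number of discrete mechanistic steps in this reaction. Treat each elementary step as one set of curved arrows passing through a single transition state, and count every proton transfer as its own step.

4

Step 1: Electrophilic addition begins with the π(C=C) electrons forming a bond to the proton of H3O⁺. Following Markovnikov's rule, the resulting cation is secondary. H2O is released.
Step 2: Carbocation rearrangement: a 1,2-hydride shift from the adjacent isopropyl carbon converts the initially-formed secondary cation into the more stable tertiary cation.
Step 3: Water acts as the nucleophile: an oxygen lone pair bonds to the cationic carbon, giving an oxonium-ion intermediate.
Step 4: H2O removes a proton from the oxonium oxygen, regenerating H3O⁺ and giving the neutral alcohol.
Total: 4 elementary steps.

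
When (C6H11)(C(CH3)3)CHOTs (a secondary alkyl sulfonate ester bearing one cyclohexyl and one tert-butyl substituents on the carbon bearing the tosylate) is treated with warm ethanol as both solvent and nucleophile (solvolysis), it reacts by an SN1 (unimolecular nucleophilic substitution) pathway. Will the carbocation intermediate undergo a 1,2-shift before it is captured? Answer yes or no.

yes

The first-formed carbocation is secondary.
The adjacent cyclohexyl carbon already bears 2 other carbon substituents and has a hydrogen to migrate; after a 1,2-hydride shift from that carbon the positive charge sits on a tertiary centre.
Tertiary is more stable than secondary, so the shift occurs.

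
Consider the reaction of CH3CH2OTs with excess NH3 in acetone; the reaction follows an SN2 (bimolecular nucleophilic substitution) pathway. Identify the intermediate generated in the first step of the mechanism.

ammonium ion

Step 1: A lone pair on the N of NH3 attacks the α-carbon from the back side while the C–O bond breaks; both bonding electrons leave with TsO⁻. The product of this concerted step is an alkylammonium ion.
After step 1 the species present is an ammonium ion.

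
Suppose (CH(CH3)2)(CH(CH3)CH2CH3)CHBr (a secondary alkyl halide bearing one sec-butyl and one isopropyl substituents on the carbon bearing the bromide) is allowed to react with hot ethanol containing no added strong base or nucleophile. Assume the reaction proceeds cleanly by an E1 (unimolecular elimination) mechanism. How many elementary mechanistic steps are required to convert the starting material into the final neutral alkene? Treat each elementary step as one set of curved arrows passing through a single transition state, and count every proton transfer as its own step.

3

Step 1: Ionisation: the C–Br σ-bond cleaves heterolytically; both bonding electrons depart with Br⁻, leaving a secondary carbocation at the α-carbon.
Step 2: A hydride (H with its bonding pair) migrates from the adjacent sec-butyl carbon to the cationic centre — a 1,2-hydride shift — upgrading the secondary cation to a tertiary one.
Step 3: Loss of a β-proton to an ethanol molecule of the solvent: the C–H bonding pair collapses toward the cationic carbon to form the C=C π bond, yielding the alkene.
Total: 3 elementary steps.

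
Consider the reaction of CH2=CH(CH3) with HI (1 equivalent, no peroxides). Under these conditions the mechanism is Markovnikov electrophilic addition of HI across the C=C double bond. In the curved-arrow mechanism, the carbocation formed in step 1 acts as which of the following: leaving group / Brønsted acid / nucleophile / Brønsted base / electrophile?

Step 2: I⁻ captures the cation: a lone pair on I⁻ fills the empty p orbital, producing the alkyl halide product.
The carbocation formed in step 1 accepts an electron pair into an empty or π* orbital — it is the electrophile.

electrophile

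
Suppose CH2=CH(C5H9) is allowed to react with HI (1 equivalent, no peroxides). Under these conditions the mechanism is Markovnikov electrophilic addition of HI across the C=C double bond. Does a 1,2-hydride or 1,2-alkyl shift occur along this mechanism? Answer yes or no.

The first-formed carbocation is secondary.
The adjacent cyclopentyl carbon already bears 2 other carbon substituents and has a hydrogen to migrate; after a 1,2-hydride shift from that carbon the positive charge sits on a tertiary centre.
Tertiary is more stable than secondary, so the shift occurs.

yes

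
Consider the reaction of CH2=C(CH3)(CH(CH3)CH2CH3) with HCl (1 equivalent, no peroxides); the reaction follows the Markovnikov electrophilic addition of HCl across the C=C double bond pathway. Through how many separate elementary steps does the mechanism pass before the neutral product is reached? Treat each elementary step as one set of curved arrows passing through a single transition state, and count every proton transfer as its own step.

2

Step 1: Protonation of the alkene by HCl: the π bond acts as the nucleophile and picks up H⁺, giving the more stable (Markovnikov) tertiary carbocation. The H–Cl bond breaks heterolytically, releasing Cl⁻.
(No 1,2-shift: no single shift to an adjacent carbon would give a more stable cation.)
Step 2: Nucleophilic attack by Cl⁻ on the carbocation completes the addition, giving R–Cl.
Total: 2 elementary steps.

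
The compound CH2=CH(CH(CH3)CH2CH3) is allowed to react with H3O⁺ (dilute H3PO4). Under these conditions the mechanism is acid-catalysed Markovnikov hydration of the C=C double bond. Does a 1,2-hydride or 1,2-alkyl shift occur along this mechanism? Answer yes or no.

yes

The first-formed carbocation is secondary.
The adjacent sec-butyl carbon already bears 2 other carbon substituents and has a hydrogen to migrate; after a 1,2-hydride shift from that carbon the positive charge sits on a tertiary centre.
Tertiary is more stable than secondary, so the shift occurs.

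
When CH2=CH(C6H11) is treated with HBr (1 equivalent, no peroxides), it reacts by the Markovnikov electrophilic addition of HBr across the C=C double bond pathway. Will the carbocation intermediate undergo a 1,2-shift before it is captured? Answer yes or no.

yes

The first-formed carbocation is secondary.
The adjacent cyclohexyl carbon already bears 2 other carbon substituents and has a hydrogen to migrate; after a 1,2-hydride shift from that carbon the positive charge sits on a tertiary centre.
Tertiary is more stable than secondary, so the shift occurs.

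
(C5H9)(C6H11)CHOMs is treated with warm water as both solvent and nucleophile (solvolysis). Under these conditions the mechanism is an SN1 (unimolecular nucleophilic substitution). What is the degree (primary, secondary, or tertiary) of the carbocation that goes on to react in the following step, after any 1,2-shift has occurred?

tertiary

Step 1: Ionisation: the C–O σ-bond cleaves heterolytically; both bonding electrons depart with MsO⁻, leaving a secondary carbocation at the α-carbon.
Step 2: A 1,2-hydride shift from the adjacent cyclohexyl carbon moves the positive charge from the secondary centre to an adjacent carbon, generating a more stable tertiary carbocation.
The cation rearranges from secondary to tertiary via a 1,2-hydride shift from the adjacent cyclohexyl carbon; the tertiary cation is what reacts next.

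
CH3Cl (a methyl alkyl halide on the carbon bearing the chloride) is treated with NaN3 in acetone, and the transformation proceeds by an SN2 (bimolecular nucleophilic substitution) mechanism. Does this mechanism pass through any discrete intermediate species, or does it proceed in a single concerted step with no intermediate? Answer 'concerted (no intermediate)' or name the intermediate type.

concerted (no intermediate)

The azide nucleophile donates a lone pair from N to the α-carbon in a backside attack; simultaneously the C–Cl σ-bond breaks and both of its electrons leave with Cl⁻. One concerted step with inversion of configuration.
All bond changes occur in one transition state; no discrete intermediate is formed.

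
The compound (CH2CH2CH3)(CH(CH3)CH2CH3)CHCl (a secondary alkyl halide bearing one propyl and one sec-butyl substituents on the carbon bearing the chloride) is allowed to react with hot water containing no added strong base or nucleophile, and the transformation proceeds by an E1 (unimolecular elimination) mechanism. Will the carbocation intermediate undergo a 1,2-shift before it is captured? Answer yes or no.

yes

The first-formed carbocation is secondary.
The adjacent sec-butyl carbon already bears 2 other carbon substituents and has a hydrogen to migrate; after a 1,2-hydride shift from that carbon the positive charge sits on a tertiary centre.
Tertiary is more stable than secondary, so the shift occurs.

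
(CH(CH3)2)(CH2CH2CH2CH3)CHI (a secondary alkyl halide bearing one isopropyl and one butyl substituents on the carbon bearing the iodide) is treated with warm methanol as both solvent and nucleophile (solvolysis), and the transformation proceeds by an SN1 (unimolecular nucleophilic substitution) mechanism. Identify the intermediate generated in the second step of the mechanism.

tertiary carbocation

Step 1: Rate-determining heterolysis of the C–I bond gives I⁻ and a secondary carbocation.
Step 2: A hydride (H with its bonding pair) migrates from the adjacent isopropyl carbon to the cationic centre — a 1,2-hydride shift — upgrading the secondary cation to a tertiary one.
After step 2 the species present is a tertiary carbocation.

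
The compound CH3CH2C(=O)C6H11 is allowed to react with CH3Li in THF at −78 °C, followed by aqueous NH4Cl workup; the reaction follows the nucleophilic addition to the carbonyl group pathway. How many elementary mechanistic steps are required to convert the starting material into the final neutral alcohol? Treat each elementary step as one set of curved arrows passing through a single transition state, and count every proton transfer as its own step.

Step 1: Nucleophilic addition: the carbanion-like carbon of CH3Li adds to the carbonyl carbon, pushing the π(C=O) electron pair onto oxygen and giving a tetrahedral alkoxide.
Step 2: Protonation of the alkoxide by aqueous NH4Cl workup furnishes an alcohol.
Total: 2 elementary steps.

2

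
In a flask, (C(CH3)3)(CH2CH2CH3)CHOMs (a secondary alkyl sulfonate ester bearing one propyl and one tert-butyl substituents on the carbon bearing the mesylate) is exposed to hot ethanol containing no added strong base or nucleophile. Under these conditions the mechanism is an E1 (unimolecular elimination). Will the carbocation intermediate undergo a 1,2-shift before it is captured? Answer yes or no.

yes

The first-formed carbocation is secondary.
The adjacent tert-butyl carbon has no hydrogen but bears methyl groups; migration of one methyl with its bonding pair (a 1,2-methyl shift) places the charge on a tertiary centre.
Tertiary is more stable than secondary, so the shift occurs.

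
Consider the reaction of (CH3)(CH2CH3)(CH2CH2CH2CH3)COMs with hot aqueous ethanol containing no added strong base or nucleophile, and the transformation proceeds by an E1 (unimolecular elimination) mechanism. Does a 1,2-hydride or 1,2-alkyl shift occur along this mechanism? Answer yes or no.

no

The first-formed carbocation is tertiary.
No single 1,2-shift to an adjacent carbon would produce a more-substituted cation than the one already present, so no rearrangement occurs.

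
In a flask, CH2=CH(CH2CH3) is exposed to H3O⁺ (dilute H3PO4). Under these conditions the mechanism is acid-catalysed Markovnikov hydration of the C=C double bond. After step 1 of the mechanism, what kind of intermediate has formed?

Step 1: The π electrons of the C=C bond attack a proton of H3O⁺; Markovnikov addition places the new C–H on the less-substituted alkene carbon, so the positive charge ends up on the more-substituted carbon — a secondary carbocation. H2O is released.
After step 1 the species present is a secondary carbocation.

secondary carbocation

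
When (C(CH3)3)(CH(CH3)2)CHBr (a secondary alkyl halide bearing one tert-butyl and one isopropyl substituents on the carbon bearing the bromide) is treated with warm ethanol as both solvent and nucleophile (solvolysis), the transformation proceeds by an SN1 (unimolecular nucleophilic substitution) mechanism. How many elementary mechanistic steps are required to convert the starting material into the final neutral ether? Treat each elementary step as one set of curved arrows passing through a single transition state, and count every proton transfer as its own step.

Step 1: The C–Br bond breaks with both electrons going to the bromide; Br⁻ leaves and a secondary carbocation remains.
Step 2: A hydride (H with its bonding pair) migrates from the adjacent isopropyl carbon to the cationic centre — a 1,2-hydride shift — upgrading the secondary cation to a tertiary one.
Step 3: CH3CH2OH donates an oxygen lone pair into the empty p orbital of the cation, giving a protonated ether (an oxonium ion).
Step 4: Deprotonation of the oxonium oxygen by solvent ethanol yields the neutral ether.
Total: 4 elementary steps.

4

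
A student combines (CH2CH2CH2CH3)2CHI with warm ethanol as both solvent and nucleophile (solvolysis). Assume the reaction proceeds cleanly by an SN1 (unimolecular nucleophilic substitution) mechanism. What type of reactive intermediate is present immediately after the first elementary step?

Step 1: Ionisation: the C–I σ-bond cleaves heterolytically; both bonding electrons depart with I⁻, leaving a secondary carbocation at the α-carbon.
After step 1 the species present is a secondary carbocation.

secondary carbocation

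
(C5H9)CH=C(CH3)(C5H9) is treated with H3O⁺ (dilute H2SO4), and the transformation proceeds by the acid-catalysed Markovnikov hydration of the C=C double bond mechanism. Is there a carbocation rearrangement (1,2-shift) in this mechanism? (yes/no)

The first-formed carbocation is tertiary.
No single 1,2-shift to an adjacent carbon would produce a more-substituted cation than the one already present, so no rearrangement occurs.

no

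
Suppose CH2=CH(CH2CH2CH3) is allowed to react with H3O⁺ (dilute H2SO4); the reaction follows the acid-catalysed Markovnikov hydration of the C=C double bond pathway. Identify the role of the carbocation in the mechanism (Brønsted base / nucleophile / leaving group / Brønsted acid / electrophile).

Step 2: Nucleophilic capture of the cation by H2O produces the protonated alcohol (an oxonium ion).
The carbocation accepts an electron pair into an empty or π* orbital — it is the electrophile.

electrophile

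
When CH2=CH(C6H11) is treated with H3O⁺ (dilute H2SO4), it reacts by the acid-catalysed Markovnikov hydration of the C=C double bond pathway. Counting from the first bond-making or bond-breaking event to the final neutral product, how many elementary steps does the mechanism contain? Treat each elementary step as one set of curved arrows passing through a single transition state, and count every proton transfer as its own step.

4

Step 1: The π electrons of the C=C bond attack a proton of H3O⁺; Markovnikov addition places the new C–H on the less-substituted alkene carbon, so the positive charge ends up on the more-substituted carbon — a secondary carbocation. H2O is released.
Step 2: A hydride (H with its bonding pair) migrates from the adjacent cyclohexyl carbon to the cationic centre — a 1,2-hydride shift — upgrading the secondary cation to a tertiary one.
Step 3: Nucleophilic capture of the cation by H2O produces the protonated alcohol (an oxonium ion).
Step 4: H2O removes a proton from the oxonium oxygen, regenerating H3O⁺ and giving the neutral alcohol.
Total: 4 elementary steps.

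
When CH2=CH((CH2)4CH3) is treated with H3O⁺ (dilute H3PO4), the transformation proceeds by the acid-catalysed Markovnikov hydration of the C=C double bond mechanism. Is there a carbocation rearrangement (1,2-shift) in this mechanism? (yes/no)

no

The first-formed carbocation is secondary.
No single 1,2-shift to an adjacent carbon would produce a more-substituted cation than the one already present, so no rearrangement occurs.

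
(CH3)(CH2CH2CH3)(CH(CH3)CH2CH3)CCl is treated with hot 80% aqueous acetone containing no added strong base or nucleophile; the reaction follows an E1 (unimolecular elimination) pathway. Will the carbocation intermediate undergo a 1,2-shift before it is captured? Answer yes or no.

The first-formed carbocation is tertiary.
No single 1,2-shift to an adjacent carbon would produce a more-substituted cation than the one already present, so no rearrangement occurs.

no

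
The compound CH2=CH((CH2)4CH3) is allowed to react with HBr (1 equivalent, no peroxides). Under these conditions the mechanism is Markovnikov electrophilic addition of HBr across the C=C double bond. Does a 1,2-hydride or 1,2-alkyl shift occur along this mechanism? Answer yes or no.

The first-formed carbocation is secondary.
No single 1,2-shift to an adjacent carbon would produce a more-substituted cation than the one already present, so no rearrangement occurs.

no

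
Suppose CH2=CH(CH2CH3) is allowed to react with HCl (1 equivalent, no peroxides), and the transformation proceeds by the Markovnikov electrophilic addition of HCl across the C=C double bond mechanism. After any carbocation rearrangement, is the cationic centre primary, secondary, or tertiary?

Step 1: The π electrons of the C=C bond attack a proton of HCl; Markovnikov addition places the new C–H on the less-substituted alkene carbon, so the positive charge ends up on the more-substituted carbon — a secondary carbocation. The H–Cl bond breaks heterolytically, releasing Cl⁻.
No single 1,2-shift to an adjacent carbon would give a more-substituted cation, so no rearrangement occurs.

secondary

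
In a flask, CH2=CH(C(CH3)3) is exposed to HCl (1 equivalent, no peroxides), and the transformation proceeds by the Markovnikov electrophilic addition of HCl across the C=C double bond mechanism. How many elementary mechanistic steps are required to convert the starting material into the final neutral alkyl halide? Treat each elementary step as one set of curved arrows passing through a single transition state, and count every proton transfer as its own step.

3

Step 1: The π electrons of the C=C bond attack a proton of HCl; Markovnikov addition places the new C–H on the less-substituted alkene carbon, so the positive charge ends up on the more-substituted carbon — a secondary carbocation. The H–Cl bond breaks heterolytically, releasing Cl⁻.
Step 2: Carbocation rearrangement: a 1,2-methyl shift from the adjacent tert-butyl carbon converts the initially-formed secondary cation into the more stable tertiary cation.
Step 3: Cl⁻ captures the cation: a lone pair on Cl⁻ fills the empty p orbital, producing the alkyl halide product.
Total: 3 elementary steps.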